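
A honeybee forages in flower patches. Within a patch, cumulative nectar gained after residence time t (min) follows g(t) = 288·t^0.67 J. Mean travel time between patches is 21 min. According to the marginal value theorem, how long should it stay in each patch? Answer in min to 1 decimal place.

Optimal t* satisfies g'(t*) = g(t*)/(T + t*).
g'(t) = 0.67·288·t^-0.33. Setting 0.67·288·t^-0.33 = 288·t^0.67/(21+t) gives 0.67(21+t) = t, so 0.33·t = 0.67×21.
t* = 0.67×21/0.33 = 42.64 min.

42.6 min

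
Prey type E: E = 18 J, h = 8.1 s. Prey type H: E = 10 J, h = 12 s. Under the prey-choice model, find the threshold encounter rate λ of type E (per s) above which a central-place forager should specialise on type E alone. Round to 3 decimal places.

Drop type H once their profitability E₂/h₂ falls below the rate achievable on type E alone: E₂/h₂ = λE₁/(1 + λh₁).
Solve for λ: λE₁h₂ = E₂(1 + λh₁) → λ(E₁h₂ − E₂h₁) = E₂ → λ = E₂/(E₁h₂ − E₂h₁).
λ = 10/(18×12 − 10×8.1) = 10/135 = 0.07407 per s.

0.074 per s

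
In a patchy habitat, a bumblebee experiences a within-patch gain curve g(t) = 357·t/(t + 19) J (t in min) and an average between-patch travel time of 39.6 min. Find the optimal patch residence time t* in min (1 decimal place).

Maximise g(t)/(T+t): set derivative to zero → g'(t)(T+t) = g(t).
g'(t) = 357·19/(t + 19)². Setting 357·19/(t+19)² = 357t/[(t+19)(39.6+t)] gives 19(39.6+t) = t(t+19), so t² = 19×39.6 = 752.4.
t* = √752.4 = 27.43 min.

27.4 min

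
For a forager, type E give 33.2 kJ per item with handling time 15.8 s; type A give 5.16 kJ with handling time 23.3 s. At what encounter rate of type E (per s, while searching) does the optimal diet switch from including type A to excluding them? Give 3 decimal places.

Drop type A once their profitability E₂/h₂ falls below the rate achievable on type E alone: E₂/h₂ = λE₁/(1 + λh₁).
Solve for λ: λE₁h₂ = E₂(1 + λh₁) → λ(E₁h₂ − E₂h₁) = E₂ → λ = E₂/(E₁h₂ − E₂h₁).
λ = 5.16/(33.2×23.3 − 5.16×15.8) = 5.16/692 = 0.007456 per s.

0.007 per s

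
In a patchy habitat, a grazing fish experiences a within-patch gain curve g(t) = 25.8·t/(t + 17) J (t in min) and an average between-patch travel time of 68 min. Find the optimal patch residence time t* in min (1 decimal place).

By the marginal value theorem, leave when the instantaneous gain rate g'(t) equals the habitat-wide average g(t)/(T + t).
g'(t) = 25.8·17/(t + 17)². Setting 25.8·17/(t+17)² = 25.8t/[(t+17)(68+t)] gives 17(68+t) = t(t+17), so t² = 17×68 = 1156.
t* = √1156 = 34 min.

34.0 min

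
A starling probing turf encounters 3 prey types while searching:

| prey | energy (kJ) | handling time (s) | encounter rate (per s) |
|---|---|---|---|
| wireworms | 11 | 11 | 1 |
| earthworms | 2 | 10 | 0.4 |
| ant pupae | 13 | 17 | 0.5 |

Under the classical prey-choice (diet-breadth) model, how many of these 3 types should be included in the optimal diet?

1

Rank by E/h (kJ/s): wireworms 1, ant pupae 0.765, earthworms 0.2. Include each in turn until the next type's E/h falls below the running intake rate.
Rate on top 1: 0.9167. ant pupae: 0.765 < 0.9167 → exclude; stop.
Optimal diet: wireworms — 1 of 3 types.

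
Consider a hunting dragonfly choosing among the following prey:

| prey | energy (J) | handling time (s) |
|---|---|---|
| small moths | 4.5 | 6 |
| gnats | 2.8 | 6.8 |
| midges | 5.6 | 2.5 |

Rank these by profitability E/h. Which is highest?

In descending order of E/h:
midges: 5.6/2.5 = 2.24 J/s
small moths: 4.5/6 = 0.75 J/s
gnats: 2.8/6.8 = 0.412 J/s

midges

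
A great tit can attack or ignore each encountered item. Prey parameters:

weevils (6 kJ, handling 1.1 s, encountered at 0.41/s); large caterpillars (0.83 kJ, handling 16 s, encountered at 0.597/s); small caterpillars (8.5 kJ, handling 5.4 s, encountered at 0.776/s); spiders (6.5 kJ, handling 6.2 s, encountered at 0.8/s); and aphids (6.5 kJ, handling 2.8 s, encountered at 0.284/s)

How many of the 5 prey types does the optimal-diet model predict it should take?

E/h in descending order: weevils 5.45, aphids 2.32, small caterpillars 1.57, spiders 1.05, large caterpillars 0.0519 kJ/s. The optimal diet is the largest prefix of this list for which every included type satisfies E_i/h_i > R on the types above it.
Rate on top 1: 1.695. aphids: 2.32 > 1.695 → include.
Rate on top 2: 1.917. small caterpillars: 1.57 < 1.917 → exclude; stop.
Optimal diet: weevils, aphids — 2 of 5 types.

2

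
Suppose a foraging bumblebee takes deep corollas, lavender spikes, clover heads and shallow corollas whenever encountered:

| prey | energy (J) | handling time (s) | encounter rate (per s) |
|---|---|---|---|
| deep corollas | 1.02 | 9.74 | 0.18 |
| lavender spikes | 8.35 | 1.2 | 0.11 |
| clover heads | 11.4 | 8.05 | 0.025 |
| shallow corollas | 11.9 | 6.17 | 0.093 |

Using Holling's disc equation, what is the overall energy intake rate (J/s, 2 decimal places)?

R = Σλ_iE_i / (1 + Σλ_ih_i)
Numerator: 0.18×1.02 + 0.11×8.35 + 0.025×11.4 + 0.093×11.9 = 2.494
Denominator: 1 + 0.18×9.74 + 0.11×1.2 + 0.025×8.05 + 0.093×6.17 = 3.66
R = 2.494/3.66 = 0.6813 J/s

0.68 J/s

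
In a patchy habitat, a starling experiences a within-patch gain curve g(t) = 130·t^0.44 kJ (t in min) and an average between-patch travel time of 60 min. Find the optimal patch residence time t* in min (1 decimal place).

47.1 min

By the marginal value theorem, leave when the instantaneous gain rate g'(t) equals the habitat-wide average g(t)/(T + t).
g'(t) = 0.44·130·t^-0.56. Setting 0.44·130·t^-0.56 = 130·t^0.44/(60+t) gives 0.44(60+t) = t, so 0.56·t = 0.44×60.
t* = 0.44×60/0.56 = 47.14 min.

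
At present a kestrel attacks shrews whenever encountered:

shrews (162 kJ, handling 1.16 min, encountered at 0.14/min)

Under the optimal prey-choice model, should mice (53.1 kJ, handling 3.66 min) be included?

Current rate: (0.14×162)/(1 + 0.14×1.16) = 19.51 kJ/min.
mice: E/h = 53.1/3.66 = 14.51 kJ/min.
Since 14.51 < R, time spent handling mice is better spent searching.

No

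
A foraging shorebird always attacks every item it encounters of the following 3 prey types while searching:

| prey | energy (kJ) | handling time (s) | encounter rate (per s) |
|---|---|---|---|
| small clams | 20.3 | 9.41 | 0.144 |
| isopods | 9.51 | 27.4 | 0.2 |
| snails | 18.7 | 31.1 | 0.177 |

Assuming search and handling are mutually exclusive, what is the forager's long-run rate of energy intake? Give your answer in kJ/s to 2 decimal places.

Energy encountered per unit search time: 0.144×20.3 + 0.2×9.51 + 0.177×18.7 = 8.135 kJ/s.
Handling time per unit search time: 0.144×9.41 + 0.2×27.4 + 0.177×31.1 = 12.34.
Rate = 8.135/(1 + 12.34) = 0.6098 kJ/s.

0.61 kJ/s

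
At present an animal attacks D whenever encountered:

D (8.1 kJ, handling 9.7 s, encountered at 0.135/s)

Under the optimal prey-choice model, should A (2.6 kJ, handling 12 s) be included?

On D alone, R = ΣλE/(1+Σλh) = 1.093/2.309 = 0.4735 kJ/s.
A: E/h = 2.6/12 = 0.2167 kJ/s.
Since 0.2167 < R, time spent handling A is better spent searching.

No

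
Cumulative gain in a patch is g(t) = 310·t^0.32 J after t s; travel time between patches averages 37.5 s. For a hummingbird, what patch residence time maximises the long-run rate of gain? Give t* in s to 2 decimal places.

17.65 s

Optimal t* satisfies g'(t*) = g(t*)/(T + t*).
g'(t) = 0.32·310·t^-0.68. Setting 0.32·310·t^-0.68 = 310·t^0.32/(37.5+t) gives 0.32(37.5+t) = t, so 0.68·t = 0.32×37.5.
t* = 0.32×37.5/0.68 = 17.65 s.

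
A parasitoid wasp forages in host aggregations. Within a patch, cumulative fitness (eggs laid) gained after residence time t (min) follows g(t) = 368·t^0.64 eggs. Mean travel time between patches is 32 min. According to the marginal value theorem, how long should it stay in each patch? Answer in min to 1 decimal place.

Maximise g(t)/(T+t): set derivative to zero → g'(t)(T+t) = g(t).
g'(t) = 0.64·368·t^-0.36. Setting 0.64·368·t^-0.36 = 368·t^0.64/(32+t) gives 0.64(32+t) = t, so 0.36·t = 0.64×32.
t* = 0.64×32/0.36 = 56.89 min.

56.9 min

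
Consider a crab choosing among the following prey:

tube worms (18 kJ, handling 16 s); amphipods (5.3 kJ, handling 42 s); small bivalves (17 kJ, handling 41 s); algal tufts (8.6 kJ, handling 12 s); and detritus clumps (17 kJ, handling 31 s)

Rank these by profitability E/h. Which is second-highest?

In descending order of E/h:
tube worms: 18/16 = 1.12 kJ/s
algal tufts: 8.6/12 = 0.717 kJ/s
detritus clumps: 17/31 = 0.548 kJ/s
small bivalves: 17/41 = 0.415 kJ/s
amphipods: 5.3/42 = 0.126 kJ/s

algal tufts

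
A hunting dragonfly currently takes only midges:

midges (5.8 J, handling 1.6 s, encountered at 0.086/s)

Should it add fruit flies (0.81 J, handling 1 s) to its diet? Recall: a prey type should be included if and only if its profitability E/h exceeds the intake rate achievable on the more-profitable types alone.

Yes

Current rate: (0.086×5.8)/(1 + 0.086×1.6) = 0.4385 J/s.
Profitability of fruit flies: 0.81/1 = 0.81 J/s.
0.81 > 0.4385, so adding fruit flies raises the average — include it.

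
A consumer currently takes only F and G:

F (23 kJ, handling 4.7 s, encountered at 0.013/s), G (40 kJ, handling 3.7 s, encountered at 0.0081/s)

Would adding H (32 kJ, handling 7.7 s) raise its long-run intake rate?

Yes

On F and G alone, R = ΣλE/(1+Σλh) = 0.623/1.091 = 0.571 kJ/s.
Profitability of H: 32/7.7 = 4.156 kJ/s.
4.156 > 0.571, so adding H raises the average — include it.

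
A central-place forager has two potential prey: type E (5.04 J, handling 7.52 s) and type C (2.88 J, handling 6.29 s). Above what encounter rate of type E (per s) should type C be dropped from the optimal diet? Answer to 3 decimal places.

Drop type C once their profitability E₂/h₂ falls below the rate achievable on type E alone: E₂/h₂ = λE₁/(1 + λh₁).
Solve for λ: λE₁h₂ = E₂(1 + λh₁) → λ(E₁h₂ − E₂h₁) = E₂ → λ = E₂/(E₁h₂ − E₂h₁).
λ = 2.88/(5.04×6.29 − 2.88×7.52) = 2.88/10.04 = 0.2867 per s.

0.287 per s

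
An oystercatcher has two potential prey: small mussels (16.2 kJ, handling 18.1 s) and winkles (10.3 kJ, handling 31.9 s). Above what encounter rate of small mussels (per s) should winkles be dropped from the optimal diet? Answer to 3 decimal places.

0.031 per s

The zero-one rule: include winkles iff E₂/h₂ > λE₁/(1+λh₁). Equality gives the switch point.
λE₁h₂ = E₂ + λE₂h₁ ⇒ λ = E₂/(E₁h₂ − E₂h₁) = 10.3/(516.8 − 186.4) = 0.03118 per s.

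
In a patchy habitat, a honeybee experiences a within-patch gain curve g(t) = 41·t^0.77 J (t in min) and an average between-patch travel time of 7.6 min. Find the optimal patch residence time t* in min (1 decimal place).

25.4 min

Optimal t* satisfies g'(t*) = g(t*)/(T + t*).
g'(t) = 0.77·41·t^-0.23. Setting 0.77·41·t^-0.23 = 41·t^0.77/(7.6+t) gives 0.77(7.6+t) = t, so 0.23·t = 0.77×7.6.
t* = 0.77×7.6/0.23 = 25.44 min.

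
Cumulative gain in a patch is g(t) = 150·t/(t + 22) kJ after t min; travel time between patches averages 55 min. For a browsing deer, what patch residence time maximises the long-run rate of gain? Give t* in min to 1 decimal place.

34.8 min

Optimal t* satisfies g'(t*) = g(t*)/(T + t*).
g'(t) = 150·22/(t + 22)². Setting 150·22/(t+22)² = 150t/[(t+22)(55+t)] gives 22(55+t) = t(t+22), so t² = 22×55 = 1210.
t* = √1210 = 34.79 min.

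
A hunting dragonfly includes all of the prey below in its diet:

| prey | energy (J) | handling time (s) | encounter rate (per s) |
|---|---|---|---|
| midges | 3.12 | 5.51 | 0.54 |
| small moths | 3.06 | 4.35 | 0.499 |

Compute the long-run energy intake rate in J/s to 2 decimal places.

0.52 J/s

R = (0.54×3.12 + 0.499×3.06) / (1 + 0.54×5.51 + 0.499×4.35) = 3.212/6.146 = 0.5226 J/s.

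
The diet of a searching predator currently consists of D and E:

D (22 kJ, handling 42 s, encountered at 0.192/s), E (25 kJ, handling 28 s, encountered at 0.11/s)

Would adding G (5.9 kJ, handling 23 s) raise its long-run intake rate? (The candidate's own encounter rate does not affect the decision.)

Current rate: (0.192×22 + 0.11×25)/(1 + 0.192×42 + 0.11×28) = 0.5743 kJ/s.
G: E/h = 5.9/23 = 0.2565 kJ/s.
Since 0.2565 < R, time spent handling G is better spent searching.

No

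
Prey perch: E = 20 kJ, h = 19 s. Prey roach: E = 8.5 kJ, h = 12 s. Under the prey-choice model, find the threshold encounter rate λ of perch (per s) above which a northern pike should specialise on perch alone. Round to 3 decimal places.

0.108 per s

The zero-one rule: include roach iff E₂/h₂ > λE₁/(1+λh₁). Equality gives the switch point.
λE₁h₂ = E₂ + λE₂h₁ ⇒ λ = E₂/(E₁h₂ − E₂h₁) = 8.5/(240 − 161.5) = 0.1083 per s.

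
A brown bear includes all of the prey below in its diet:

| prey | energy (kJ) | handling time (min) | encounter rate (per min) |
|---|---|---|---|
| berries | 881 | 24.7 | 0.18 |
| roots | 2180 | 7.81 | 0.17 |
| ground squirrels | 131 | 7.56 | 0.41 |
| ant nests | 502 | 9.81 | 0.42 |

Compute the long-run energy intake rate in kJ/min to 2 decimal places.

56.72 kJ/min

R = Σλ_iE_i / (1 + Σλ_ih_i)
Numerator: 0.18×881 + 0.17×2180 + 0.41×131 + 0.42×502 = 793.7
Denominator: 1 + 0.18×24.7 + 0.17×7.81 + 0.41×7.56 + 0.42×9.81 = 13.99
R = 793.7/13.99 = 56.72 kJ/min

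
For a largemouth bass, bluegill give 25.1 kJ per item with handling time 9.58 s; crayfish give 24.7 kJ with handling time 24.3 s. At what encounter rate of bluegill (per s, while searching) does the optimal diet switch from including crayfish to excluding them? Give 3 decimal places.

0.066 per s

Drop crayfish once their profitability E₂/h₂ falls below the rate achievable on bluegill alone: E₂/h₂ = λE₁/(1 + λh₁).
Solve for λ: λE₁h₂ = E₂(1 + λh₁) → λ(E₁h₂ − E₂h₁) = E₂ → λ = E₂/(E₁h₂ − E₂h₁).
λ = 24.7/(25.1×24.3 − 24.7×9.58) = 24.7/373.3 = 0.06617 per s.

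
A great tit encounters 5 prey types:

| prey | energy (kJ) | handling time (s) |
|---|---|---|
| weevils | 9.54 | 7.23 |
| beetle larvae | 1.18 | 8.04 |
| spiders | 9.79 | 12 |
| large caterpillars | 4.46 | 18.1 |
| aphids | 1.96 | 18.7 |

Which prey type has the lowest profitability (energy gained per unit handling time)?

In descending order of E/h:
weevils: 9.54/7.23 = 1.32 kJ/s
spiders: 9.79/12 = 0.816 kJ/s
large caterpillars: 4.46/18.1 = 0.246 kJ/s
beetle larvae: 1.18/8.04 = 0.147 kJ/s
aphids: 1.96/18.7 = 0.105 kJ/s

aphids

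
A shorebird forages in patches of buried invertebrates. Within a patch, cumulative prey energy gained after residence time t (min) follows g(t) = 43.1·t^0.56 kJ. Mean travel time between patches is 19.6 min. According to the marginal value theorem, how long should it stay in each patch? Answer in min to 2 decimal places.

By the marginal value theorem, leave when the instantaneous gain rate g'(t) equals the habitat-wide average g(t)/(T + t).
g'(t) = 0.56·43.1·t^-0.44. Setting 0.56·43.1·t^-0.44 = 43.1·t^0.56/(19.6+t) gives 0.56(19.6+t) = t, so 0.44·t = 0.56×19.6.
t* = 0.56×19.6/0.44 = 24.95 min.

24.95 min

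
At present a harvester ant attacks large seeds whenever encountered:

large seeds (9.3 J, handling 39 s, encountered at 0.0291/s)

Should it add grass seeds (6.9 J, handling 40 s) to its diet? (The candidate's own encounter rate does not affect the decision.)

Current rate: (0.0291×9.3)/(1 + 0.0291×39) = 0.1268 J/s.
Profitability of grass seeds: 6.9/40 = 0.1725 J/s.
0.1725 > 0.1268, so adding grass seeds raises the average — include it.

Yes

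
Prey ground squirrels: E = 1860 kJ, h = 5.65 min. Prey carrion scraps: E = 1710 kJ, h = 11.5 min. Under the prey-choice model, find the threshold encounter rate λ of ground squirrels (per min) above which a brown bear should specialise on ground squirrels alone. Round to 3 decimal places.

0.146 per min

Drop carrion scraps once their profitability E₂/h₂ falls below the rate achievable on ground squirrels alone: E₂/h₂ = λE₁/(1 + λh₁).
Solve for λ: λE₁h₂ = E₂(1 + λh₁) → λ(E₁h₂ − E₂h₁) = E₂ → λ = E₂/(E₁h₂ − E₂h₁).
λ = 1710/(1860×11.5 − 1710×5.65) = 1710/1.173e+04 = 0.1458 per min.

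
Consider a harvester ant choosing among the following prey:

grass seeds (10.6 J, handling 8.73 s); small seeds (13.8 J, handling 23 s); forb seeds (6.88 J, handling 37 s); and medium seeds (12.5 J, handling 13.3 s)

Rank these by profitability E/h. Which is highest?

grass seeds

In descending order of E/h:
grass seeds: 10.6/8.73 = 1.21 J/s
medium seeds: 12.5/13.3 = 0.94 J/s
small seeds: 13.8/23 = 0.6 J/s
forb seeds: 6.88/37 = 0.186 J/s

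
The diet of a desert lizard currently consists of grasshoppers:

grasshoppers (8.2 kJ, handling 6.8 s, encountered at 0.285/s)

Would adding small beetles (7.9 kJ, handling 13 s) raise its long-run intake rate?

Intake rate on the current diet: R = (0.285×8.2) / (1 + 0.285×6.8) = 2.337/2.938 = 0.7954 kJ/s.
small beetles: E/h = 7.9/13 = 0.6077 kJ/s.
0.6077 < 0.7954, so adding small beetles would lower the average — exclude it.

No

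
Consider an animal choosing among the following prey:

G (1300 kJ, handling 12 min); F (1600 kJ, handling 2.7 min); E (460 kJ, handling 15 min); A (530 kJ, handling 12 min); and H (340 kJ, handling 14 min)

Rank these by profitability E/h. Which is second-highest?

G

Profitability E/h (kJ/min): G = 1300/12 = 108, F = 1600/2.7 = 593, E = 460/15 = 30.7, A = 530/12 = 44.2, H = 340/14 = 24.3.
Ranked: F > G > A > E > H.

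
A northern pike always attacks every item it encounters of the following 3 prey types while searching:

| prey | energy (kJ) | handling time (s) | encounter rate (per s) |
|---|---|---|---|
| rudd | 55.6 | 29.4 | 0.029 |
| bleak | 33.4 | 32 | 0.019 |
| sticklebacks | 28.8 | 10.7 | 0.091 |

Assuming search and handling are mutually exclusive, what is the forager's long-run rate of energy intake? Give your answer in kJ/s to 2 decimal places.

Energy encountered per unit search time: 0.029×55.6 + 0.019×33.4 + 0.091×28.8 = 4.868 kJ/s.
Handling time per unit search time: 0.029×29.4 + 0.019×32 + 0.091×10.7 = 2.434.
Rate = 4.868/(1 + 2.434) = 1.417 kJ/s.

1.42 kJ/s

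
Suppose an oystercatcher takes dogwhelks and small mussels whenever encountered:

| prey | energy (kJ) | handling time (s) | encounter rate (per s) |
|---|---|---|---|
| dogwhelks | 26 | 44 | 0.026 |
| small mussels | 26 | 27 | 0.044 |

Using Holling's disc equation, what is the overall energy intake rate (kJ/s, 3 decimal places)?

Energy encountered per unit search time: 0.026×26 + 0.044×26 = 1.82 kJ/s.
Handling time per unit search time: 0.026×44 + 0.044×27 = 2.332.
Rate = 1.82/(1 + 2.332) = 0.5462 kJ/s.

0.546 kJ/s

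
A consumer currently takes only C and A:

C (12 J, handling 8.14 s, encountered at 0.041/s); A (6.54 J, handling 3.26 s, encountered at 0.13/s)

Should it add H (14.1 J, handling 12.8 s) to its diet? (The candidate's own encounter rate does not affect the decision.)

Yes

Current rate: (0.041×12 + 0.13×6.54)/(1 + 0.041×8.14 + 0.13×3.26) = 0.7637 J/s.
Profitability of H: 14.1/12.8 = 1.102 J/s.
Since 1.102 > R, including H increases the long-run rate.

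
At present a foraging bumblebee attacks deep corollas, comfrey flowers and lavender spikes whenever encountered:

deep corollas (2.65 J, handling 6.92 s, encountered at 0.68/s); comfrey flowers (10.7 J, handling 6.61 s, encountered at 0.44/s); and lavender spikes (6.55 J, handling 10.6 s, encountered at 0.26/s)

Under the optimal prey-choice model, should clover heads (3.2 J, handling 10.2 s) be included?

Current rate: (0.68×2.65 + 0.44×10.7 + 0.26×6.55)/(1 + 0.68×6.92 + 0.44×6.61 + 0.26×10.6) = 0.7223 J/s.
Profitability of clover heads: 3.2/10.2 = 0.3137 J/s.
Since 0.3137 < R, time spent handling clover heads is better spent searching.

No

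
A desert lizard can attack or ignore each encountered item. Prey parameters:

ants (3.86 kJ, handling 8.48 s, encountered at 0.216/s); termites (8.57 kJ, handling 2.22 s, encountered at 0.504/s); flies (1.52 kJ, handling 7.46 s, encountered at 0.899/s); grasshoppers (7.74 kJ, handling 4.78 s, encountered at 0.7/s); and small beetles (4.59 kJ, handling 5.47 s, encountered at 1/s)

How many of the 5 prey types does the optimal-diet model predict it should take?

1

Rank by E/h (kJ/s): termites 3.86, grasshoppers 1.62, small beetles 0.839, ants 0.455, flies 0.204. Include each in turn until the next type's E/h falls below the running intake rate.
Rate on top 1: 2.038. grasshoppers: 1.62 < 2.038 → exclude; stop.
Optimal diet: termites — 1 of 5 types.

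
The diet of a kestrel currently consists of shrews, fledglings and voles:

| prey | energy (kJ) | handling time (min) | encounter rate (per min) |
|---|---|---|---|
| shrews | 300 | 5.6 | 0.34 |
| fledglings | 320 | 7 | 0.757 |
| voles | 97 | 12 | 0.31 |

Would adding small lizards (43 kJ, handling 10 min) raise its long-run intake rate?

No

Intake rate on the current diet: R = (0.34×300 + 0.757×320 + 0.31×97) / (1 + 0.34×5.6 + 0.757×7 + 0.31×12) = 374.3/11.92 = 31.39 kJ/min.
small lizards: E/h = 43/10 = 4.3 kJ/min.
Since 4.3 < R, time spent handling small lizards is better spent searching.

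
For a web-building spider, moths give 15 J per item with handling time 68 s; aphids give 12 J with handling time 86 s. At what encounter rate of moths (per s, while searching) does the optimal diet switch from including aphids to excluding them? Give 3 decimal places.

At the threshold, the rate on moths alone equals the profitability of aphids: λ·15/(1 + λ·68) = 12/86 = 0.1395.
Rearranging, λ(15 − 0.1395×68) = 0.1395, so λ = 0.1395/5.512 = 0.02532 per s.

0.025 per s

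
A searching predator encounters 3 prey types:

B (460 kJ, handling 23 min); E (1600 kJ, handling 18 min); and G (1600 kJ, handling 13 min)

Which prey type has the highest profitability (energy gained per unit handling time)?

G

In descending order of E/h:
G: 1600/13 = 123 kJ/min
E: 1600/18 = 88.9 kJ/min
B: 460/23 = 20 kJ/min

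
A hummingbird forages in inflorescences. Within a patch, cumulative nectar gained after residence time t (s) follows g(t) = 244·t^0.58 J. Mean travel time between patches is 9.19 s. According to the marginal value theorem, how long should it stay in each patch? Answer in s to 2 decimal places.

Optimal t* satisfies g'(t*) = g(t*)/(T + t*).
g'(t) = 0.58·244·t^-0.42. Setting 0.58·244·t^-0.42 = 244·t^0.58/(9.19+t) gives 0.58(9.19+t) = t, so 0.42·t = 0.58×9.19.
t* = 0.58×9.19/0.42 = 12.69 s.

12.69 s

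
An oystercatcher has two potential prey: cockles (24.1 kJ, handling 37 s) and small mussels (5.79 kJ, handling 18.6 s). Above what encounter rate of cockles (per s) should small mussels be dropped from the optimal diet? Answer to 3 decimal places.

At the threshold, the rate on cockles alone equals the profitability of small mussels: λ·24.1/(1 + λ·37) = 5.79/18.6 = 0.3113.
Rearranging, λ(24.1 − 0.3113×37) = 0.3113, so λ = 0.3113/12.58 = 0.02474 per s.

0.025 per s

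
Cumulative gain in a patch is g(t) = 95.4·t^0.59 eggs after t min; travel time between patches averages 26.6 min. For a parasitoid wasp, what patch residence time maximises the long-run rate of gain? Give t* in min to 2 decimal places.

Optimal t* satisfies g'(t*) = g(t*)/(T + t*).
g'(t) = 0.59·95.4·t^-0.41. Setting 0.59·95.4·t^-0.41 = 95.4·t^0.59/(26.6+t) gives 0.59(26.6+t) = t, so 0.41·t = 0.59×26.6.
t* = 0.59×26.6/0.41 = 38.28 min.

38.28 min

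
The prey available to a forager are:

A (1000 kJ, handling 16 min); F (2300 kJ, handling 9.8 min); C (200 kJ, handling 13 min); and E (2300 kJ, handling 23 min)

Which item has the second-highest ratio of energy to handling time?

E

Profitability E/h (kJ/min): A = 1000/16 = 62.5, F = 2300/9.8 = 235, C = 200/13 = 15.4, E = 2300/23 = 100.
Ranked: F > E > A > C.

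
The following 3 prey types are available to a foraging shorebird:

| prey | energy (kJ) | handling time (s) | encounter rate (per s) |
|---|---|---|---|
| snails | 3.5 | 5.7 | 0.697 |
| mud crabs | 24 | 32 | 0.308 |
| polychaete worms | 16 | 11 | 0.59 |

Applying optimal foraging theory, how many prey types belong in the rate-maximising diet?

1

Profitabilities (E/h, kJ/s): polychaete worms 1.45, mud crabs 0.75, snails 0.614. Add prey in this order while the next type's profitability exceeds the intake rate on those already taken.
Rate on top 1: 1.26. mud crabs: 0.75 < 1.26 → exclude; stop.
Optimal diet: polychaete worms — 1 of 3 types.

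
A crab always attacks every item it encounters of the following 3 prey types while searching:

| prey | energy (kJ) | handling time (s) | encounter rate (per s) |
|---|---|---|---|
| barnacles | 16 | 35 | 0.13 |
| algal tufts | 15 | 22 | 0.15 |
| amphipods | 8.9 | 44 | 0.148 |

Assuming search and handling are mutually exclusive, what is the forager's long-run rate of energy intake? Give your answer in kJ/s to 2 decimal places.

Energy encountered per unit search time: 0.13×16 + 0.15×15 + 0.148×8.9 = 5.647 kJ/s.
Handling time per unit search time: 0.13×35 + 0.15×22 + 0.148×44 = 14.36.
Rate = 5.647/(1 + 14.36) = 0.3676 kJ/s.

0.37 kJ/s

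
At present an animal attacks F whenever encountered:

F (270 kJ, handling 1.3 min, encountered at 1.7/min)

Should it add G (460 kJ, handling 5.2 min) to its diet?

No

Current rate: (1.7×270)/(1 + 1.7×1.3) = 143 kJ/min.
Profitability of G: 460/5.2 = 88.46 kJ/min.
Since 88.46 < R, time spent handling G is better spent searching.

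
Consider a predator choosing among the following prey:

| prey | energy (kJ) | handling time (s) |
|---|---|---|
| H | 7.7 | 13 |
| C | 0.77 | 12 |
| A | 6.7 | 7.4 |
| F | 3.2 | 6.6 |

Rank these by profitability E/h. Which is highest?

Profitability E/h (kJ/s): H = 7.7/13 = 0.592, C = 0.77/12 = 0.0642, A = 6.7/7.4 = 0.905, F = 3.2/6.6 = 0.485.
Ranked: A > H > F > C.

A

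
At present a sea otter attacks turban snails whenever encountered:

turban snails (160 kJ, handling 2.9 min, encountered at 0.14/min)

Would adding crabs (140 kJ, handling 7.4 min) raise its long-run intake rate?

Yes

On turban snails alone, R = ΣλE/(1+Σλh) = 22.4/1.406 = 15.93 kJ/min.
Profitability of crabs: 140/7.4 = 18.92 kJ/min.
18.92 > 15.93, so adding crabs raises the average — include it.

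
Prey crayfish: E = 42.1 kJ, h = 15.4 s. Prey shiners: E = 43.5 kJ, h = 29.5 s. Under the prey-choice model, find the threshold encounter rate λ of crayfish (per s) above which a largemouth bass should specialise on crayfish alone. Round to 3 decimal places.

0.076 per s

The zero-one rule: include shiners iff E₂/h₂ > λE₁/(1+λh₁). Equality gives the switch point.
λE₁h₂ = E₂ + λE₂h₁ ⇒ λ = E₂/(E₁h₂ − E₂h₁) = 43.5/(1242 − 669.9) = 0.07604 per s.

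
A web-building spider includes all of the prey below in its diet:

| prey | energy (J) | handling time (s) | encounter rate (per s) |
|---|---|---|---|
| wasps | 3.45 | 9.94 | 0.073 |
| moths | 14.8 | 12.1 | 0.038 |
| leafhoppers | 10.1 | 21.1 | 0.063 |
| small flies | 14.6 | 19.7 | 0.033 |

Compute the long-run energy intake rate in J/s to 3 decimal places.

0.464 J/s

R = (0.073×3.45 + 0.038×14.8 + 0.063×10.1 + 0.033×14.6) / (1 + 0.073×9.94 + 0.038×12.1 + 0.063×21.1 + 0.033×19.7) = 1.932/4.165 = 0.464 J/s.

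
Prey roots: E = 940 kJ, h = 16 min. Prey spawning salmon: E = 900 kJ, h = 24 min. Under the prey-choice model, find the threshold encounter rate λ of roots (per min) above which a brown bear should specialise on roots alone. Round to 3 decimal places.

At the threshold, the rate on roots alone equals the profitability of spawning salmon: λ·940/(1 + λ·16) = 900/24 = 37.5.
Rearranging, λ(940 − 37.5×16) = 37.5, so λ = 37.5/340 = 0.1103 per min.

0.110 per min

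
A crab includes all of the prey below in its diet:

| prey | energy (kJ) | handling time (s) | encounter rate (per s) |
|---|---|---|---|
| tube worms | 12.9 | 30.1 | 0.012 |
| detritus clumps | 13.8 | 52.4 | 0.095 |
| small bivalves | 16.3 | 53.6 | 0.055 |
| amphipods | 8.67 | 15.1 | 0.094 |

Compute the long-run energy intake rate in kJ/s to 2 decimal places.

R = (0.012×12.9 + 0.095×13.8 + 0.055×16.3 + 0.094×8.67) / (1 + 0.012×30.1 + 0.095×52.4 + 0.055×53.6 + 0.094×15.1) = 3.177/10.71 = 0.2968 kJ/s.

0.30 kJ/s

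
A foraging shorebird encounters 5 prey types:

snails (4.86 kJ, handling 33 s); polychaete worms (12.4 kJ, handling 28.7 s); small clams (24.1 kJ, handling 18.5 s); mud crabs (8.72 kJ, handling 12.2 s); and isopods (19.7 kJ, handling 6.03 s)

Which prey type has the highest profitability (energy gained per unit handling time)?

Profitability E/h (kJ/s): snails = 4.86/33 = 0.147, polychaete worms = 12.4/28.7 = 0.432, small clams = 24.1/18.5 = 1.3, mud crabs = 8.72/12.2 = 0.715, isopods = 19.7/6.03 = 3.27.
Ranked: isopods > small clams > mud crabs > polychaete worms > snails.

isopods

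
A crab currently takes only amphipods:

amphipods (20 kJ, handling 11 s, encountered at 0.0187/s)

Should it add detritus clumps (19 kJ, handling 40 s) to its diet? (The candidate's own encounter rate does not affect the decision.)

On amphipods alone, R = ΣλE/(1+Σλh) = 0.374/1.206 = 0.3102 kJ/s.
detritus clumps: E/h = 19/40 = 0.475 kJ/s.
Since 0.475 > R, including detritus clumps increases the long-run rate.

Yes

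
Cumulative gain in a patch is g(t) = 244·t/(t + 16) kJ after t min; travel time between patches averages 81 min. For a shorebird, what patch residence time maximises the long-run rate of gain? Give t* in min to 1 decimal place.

By the marginal value theorem, leave when the instantaneous gain rate g'(t) equals the habitat-wide average g(t)/(T + t).
g'(t) = 244·16/(t + 16)². Setting 244·16/(t+16)² = 244t/[(t+16)(81+t)] gives 16(81+t) = t(t+16), so t² = 16×81 = 1296.
t* = √1296 = 36 min.

36.0 min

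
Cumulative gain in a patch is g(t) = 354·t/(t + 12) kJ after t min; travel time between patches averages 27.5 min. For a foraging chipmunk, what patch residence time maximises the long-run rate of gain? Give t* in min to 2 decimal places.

18.17 min

Optimal t* satisfies g'(t*) = g(t*)/(T + t*).
g'(t) = 354·12/(t + 12)². Setting 354·12/(t+12)² = 354t/[(t+12)(27.5+t)] gives 12(27.5+t) = t(t+12), so t² = 12×27.5 = 330.
t* = √330 = 18.17 min.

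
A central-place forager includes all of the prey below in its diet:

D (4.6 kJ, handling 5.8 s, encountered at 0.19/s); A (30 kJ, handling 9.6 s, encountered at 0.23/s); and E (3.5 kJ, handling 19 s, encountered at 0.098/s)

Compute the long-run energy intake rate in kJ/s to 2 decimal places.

Energy encountered per unit search time: 0.19×4.6 + 0.23×30 + 0.098×3.5 = 8.117 kJ/s.
Handling time per unit search time: 0.19×5.8 + 0.23×9.6 + 0.098×19 = 5.172.
Rate = 8.117/(1 + 5.172) = 1.315 kJ/s.

1.32 kJ/s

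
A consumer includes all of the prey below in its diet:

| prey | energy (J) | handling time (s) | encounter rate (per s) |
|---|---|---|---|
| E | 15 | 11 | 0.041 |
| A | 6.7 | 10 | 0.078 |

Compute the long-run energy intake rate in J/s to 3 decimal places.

0.510 J/s

Energy encountered per unit search time: 0.041×15 + 0.078×6.7 = 1.138 J/s.
Handling time per unit search time: 0.041×11 + 0.078×10 = 1.231.
Rate = 1.138/(1 + 1.231) = 0.5099 J/s.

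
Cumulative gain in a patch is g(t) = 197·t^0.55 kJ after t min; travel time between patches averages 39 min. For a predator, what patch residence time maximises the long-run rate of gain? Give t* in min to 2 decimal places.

Optimal t* satisfies g'(t*) = g(t*)/(T + t*).
g'(t) = 0.55·197·t^-0.45. Setting 0.55·197·t^-0.45 = 197·t^0.55/(39+t) gives 0.55(39+t) = t, so 0.45·t = 0.55×39.
t* = 0.55×39/0.45 = 47.67 min.

47.67 min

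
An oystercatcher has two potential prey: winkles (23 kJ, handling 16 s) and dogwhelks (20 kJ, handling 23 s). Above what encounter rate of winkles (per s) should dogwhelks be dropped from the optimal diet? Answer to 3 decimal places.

Drop dogwhelks once their profitability E₂/h₂ falls below the rate achievable on winkles alone: E₂/h₂ = λE₁/(1 + λh₁).
Solve for λ: λE₁h₂ = E₂(1 + λh₁) → λ(E₁h₂ − E₂h₁) = E₂ → λ = E₂/(E₁h₂ − E₂h₁).
λ = 20/(23×23 − 20×16) = 20/209 = 0.09569 per s.

0.096 per s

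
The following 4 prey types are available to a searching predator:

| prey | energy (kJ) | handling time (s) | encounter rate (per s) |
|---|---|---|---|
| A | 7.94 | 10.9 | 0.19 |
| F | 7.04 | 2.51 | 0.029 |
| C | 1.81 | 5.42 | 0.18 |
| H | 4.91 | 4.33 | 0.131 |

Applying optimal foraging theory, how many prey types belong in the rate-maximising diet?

3

Profitabilities (E/h, kJ/s): F 2.8, H 1.13, A 0.728, C 0.334. Add prey in this order while the next type's profitability exceeds the intake rate on those already taken.
Rate on top 1: 0.1903. H: 1.13 > 0.1903 → include.
Rate on top 2: 0.5167. A: 0.728 > 0.5167 → include.
Rate on top 3: 0.6349. C: 0.334 < 0.6349 → exclude; stop.
Optimal diet: F, H, A — 3 of 4 types.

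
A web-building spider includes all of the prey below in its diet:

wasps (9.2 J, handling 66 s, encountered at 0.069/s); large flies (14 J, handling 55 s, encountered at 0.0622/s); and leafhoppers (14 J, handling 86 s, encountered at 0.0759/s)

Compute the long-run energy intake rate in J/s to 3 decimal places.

0.166 J/s

R = (0.069×9.2 + 0.0622×14 + 0.0759×14) / (1 + 0.069×66 + 0.0622×55 + 0.0759×86) = 2.568/15.5 = 0.1657 J/s.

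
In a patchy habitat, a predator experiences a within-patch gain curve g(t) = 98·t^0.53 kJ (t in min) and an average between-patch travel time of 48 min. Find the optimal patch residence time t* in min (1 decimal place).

Maximise g(t)/(T+t): set derivative to zero → g'(t)(T+t) = g(t).
g'(t) = 0.53·98·t^-0.47. Setting 0.53·98·t^-0.47 = 98·t^0.53/(48+t) gives 0.53(48+t) = t, so 0.47·t = 0.53×48.
t* = 0.53×48/0.47 = 54.13 min.

54.1 min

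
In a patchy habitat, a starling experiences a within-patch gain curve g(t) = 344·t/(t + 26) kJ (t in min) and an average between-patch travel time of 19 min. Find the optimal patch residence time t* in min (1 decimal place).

By the marginal value theorem, leave when the instantaneous gain rate g'(t) equals the habitat-wide average g(t)/(T + t).
g'(t) = 344·26/(t + 26)². Setting 344·26/(t+26)² = 344t/[(t+26)(19+t)] gives 26(19+t) = t(t+26), so t² = 26×19 = 494.
t* = √494 = 22.23 min.

22.2 min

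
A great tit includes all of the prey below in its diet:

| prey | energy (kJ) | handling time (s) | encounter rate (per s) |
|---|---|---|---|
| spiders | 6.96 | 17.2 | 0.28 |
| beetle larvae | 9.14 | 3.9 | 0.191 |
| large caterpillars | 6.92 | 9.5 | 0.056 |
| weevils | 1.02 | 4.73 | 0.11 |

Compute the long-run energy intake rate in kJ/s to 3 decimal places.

R = Σλ_iE_i / (1 + Σλ_ih_i)
Numerator: 0.28×6.96 + 0.191×9.14 + 0.056×6.92 + 0.11×1.02 = 4.194
Denominator: 1 + 0.28×17.2 + 0.191×3.9 + 0.056×9.5 + 0.11×4.73 = 7.613
R = 4.194/7.613 = 0.5509 kJ/s

0.551 kJ/s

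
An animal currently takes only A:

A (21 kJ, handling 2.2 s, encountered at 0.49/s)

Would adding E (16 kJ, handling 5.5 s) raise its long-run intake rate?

Intake rate on the current diet: R = (0.49×21) / (1 + 0.49×2.2) = 10.29/2.078 = 4.952 kJ/s.
E: E/h = 16/5.5 = 2.909 kJ/s.
2.909 < 4.952, so adding E would lower the average — exclude it.

No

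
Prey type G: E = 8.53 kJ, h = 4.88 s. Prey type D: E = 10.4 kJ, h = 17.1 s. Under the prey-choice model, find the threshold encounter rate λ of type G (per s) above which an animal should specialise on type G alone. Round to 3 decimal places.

The zero-one rule: include type D iff E₂/h₂ > λE₁/(1+λh₁). Equality gives the switch point.
λE₁h₂ = E₂ + λE₂h₁ ⇒ λ = E₂/(E₁h₂ − E₂h₁) = 10.4/(145.9 − 50.75) = 0.1093 per s.

0.109 per s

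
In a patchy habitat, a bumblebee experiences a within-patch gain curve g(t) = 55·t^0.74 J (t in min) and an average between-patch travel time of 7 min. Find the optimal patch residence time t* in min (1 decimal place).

19.9 min

By the marginal value theorem, leave when the instantaneous gain rate g'(t) equals the habitat-wide average g(t)/(T + t).
g'(t) = 0.74·55·t^-0.26. Setting 0.74·55·t^-0.26 = 55·t^0.74/(7+t) gives 0.74(7+t) = t, so 0.26·t = 0.74×7.
t* = 0.74×7/0.26 = 19.92 min.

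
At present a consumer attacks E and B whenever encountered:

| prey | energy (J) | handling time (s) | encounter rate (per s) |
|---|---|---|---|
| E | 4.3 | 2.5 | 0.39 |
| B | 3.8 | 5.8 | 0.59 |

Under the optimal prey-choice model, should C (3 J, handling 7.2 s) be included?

Intake rate on the current diet: R = (0.39×4.3 + 0.59×3.8) / (1 + 0.39×2.5 + 0.59×5.8) = 3.919/5.397 = 0.7261 J/s.
C: E/h = 3/7.2 = 0.4167 J/s.
Since 0.4167 < R, time spent handling C is better spent searching.

No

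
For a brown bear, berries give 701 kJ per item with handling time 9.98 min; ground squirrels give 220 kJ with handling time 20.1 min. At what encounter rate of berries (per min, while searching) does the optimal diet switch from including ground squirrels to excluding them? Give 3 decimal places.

At the threshold, the rate on berries alone equals the profitability of ground squirrels: λ·701/(1 + λ·9.98) = 220/20.1 = 10.95.
Rearranging, λ(701 − 10.95×9.98) = 10.95, so λ = 10.95/591.8 = 0.0185 per min.

0.018 per min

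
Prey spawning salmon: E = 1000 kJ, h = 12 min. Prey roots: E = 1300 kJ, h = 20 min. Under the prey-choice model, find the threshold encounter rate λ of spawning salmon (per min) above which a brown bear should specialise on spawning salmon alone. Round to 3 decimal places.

0.295 per min

Drop roots once their profitability E₂/h₂ falls below the rate achievable on spawning salmon alone: E₂/h₂ = λE₁/(1 + λh₁).
Solve for λ: λE₁h₂ = E₂(1 + λh₁) → λ(E₁h₂ − E₂h₁) = E₂ → λ = E₂/(E₁h₂ − E₂h₁).
λ = 1300/(1000×20 − 1300×12) = 1300/4400 = 0.2955 per min.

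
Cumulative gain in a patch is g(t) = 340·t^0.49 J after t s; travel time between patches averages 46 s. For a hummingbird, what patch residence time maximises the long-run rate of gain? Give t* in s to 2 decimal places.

44.20 s

Maximise g(t)/(T+t): set derivative to zero → g'(t)(T+t) = g(t).
g'(t) = 0.49·340·t^-0.51. Setting 0.49·340·t^-0.51 = 340·t^0.49/(46+t) gives 0.49(46+t) = t, so 0.51·t = 0.49×46.
t* = 0.49×46/0.51 = 44.2 s.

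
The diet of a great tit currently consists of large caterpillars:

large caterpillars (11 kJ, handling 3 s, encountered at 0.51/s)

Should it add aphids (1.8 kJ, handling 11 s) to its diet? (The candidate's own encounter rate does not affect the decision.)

No

Current rate: (0.51×11)/(1 + 0.51×3) = 2.217 kJ/s.
Profitability of aphids: 1.8/11 = 0.1636 kJ/s.
Since 0.1636 < R, time spent handling aphids is better spent searching.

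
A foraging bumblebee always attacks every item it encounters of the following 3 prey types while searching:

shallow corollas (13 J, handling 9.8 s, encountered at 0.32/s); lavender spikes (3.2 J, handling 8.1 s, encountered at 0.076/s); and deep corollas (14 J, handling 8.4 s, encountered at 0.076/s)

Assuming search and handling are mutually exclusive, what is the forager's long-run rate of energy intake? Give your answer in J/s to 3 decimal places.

Energy encountered per unit search time: 0.32×13 + 0.076×3.2 + 0.076×14 = 5.467 J/s.
Handling time per unit search time: 0.32×9.8 + 0.076×8.1 + 0.076×8.4 = 4.39.
Rate = 5.467/(1 + 4.39) = 1.014 J/s.

1.014 J/s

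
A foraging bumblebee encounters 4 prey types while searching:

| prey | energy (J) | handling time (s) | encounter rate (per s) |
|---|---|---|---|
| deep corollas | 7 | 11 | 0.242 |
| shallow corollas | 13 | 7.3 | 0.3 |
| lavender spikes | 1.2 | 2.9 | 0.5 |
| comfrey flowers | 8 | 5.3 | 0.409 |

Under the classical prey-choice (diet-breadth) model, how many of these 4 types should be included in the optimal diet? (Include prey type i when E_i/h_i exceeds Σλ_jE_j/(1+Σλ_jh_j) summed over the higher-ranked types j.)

Profitabilities (E/h, J/s): shallow corollas 1.78, comfrey flowers 1.51, deep corollas 0.636, lavender spikes 0.414. Add prey in this order while the next type's profitability exceeds the intake rate on those already taken.
Rate on top 1: 1.223. comfrey flowers: 1.51 > 1.223 → include.
Rate on top 2: 1.339. deep corollas: 0.636 < 1.339 → exclude; stop.
Optimal diet: shallow corollas, comfrey flowers — 2 of 4 types.

2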